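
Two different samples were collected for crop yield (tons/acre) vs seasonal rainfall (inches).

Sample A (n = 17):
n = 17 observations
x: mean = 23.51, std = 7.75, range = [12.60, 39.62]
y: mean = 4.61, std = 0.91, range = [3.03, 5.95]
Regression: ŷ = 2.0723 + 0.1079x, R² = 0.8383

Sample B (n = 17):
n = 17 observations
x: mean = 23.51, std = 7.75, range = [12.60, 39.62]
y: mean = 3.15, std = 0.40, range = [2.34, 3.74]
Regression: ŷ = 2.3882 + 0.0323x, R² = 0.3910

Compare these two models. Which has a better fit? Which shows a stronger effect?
Model A has the better fit (R² = 0.8383 vs 0.3910). Model A shows the stronger effect (|β₁| = 0.1079 vs 0.0323).

Model Comparison:

Goodness of fit (R²):
- Model A: R² = 0.8383 → 83.83% of variance in crop yield explained
- Model B: R² = 0.3910 → 39.10% of variance in crop yield explained
- 0.8383 > 0.3910 → Model A has the better fit

Which has the larger per-inch effect? (|β₁|)
- Model A: β₁ = 0.1079 → predicted crop yield rises 0.1079 tons/acre per additional inch of rainfall
- Model B: β₁ = 0.0323 → predicted crop yield rises 0.0323 tons/acre per additional inch of rainfall
- |0.1079| > |0.0323| → Model A shows the stronger marginal effect

Notes:
- R² measures how tightly points cluster around the line; β₁ measures how steep the line is — they answer different questions.
- The two samples could reflect different populations, time periods, or measurement quality.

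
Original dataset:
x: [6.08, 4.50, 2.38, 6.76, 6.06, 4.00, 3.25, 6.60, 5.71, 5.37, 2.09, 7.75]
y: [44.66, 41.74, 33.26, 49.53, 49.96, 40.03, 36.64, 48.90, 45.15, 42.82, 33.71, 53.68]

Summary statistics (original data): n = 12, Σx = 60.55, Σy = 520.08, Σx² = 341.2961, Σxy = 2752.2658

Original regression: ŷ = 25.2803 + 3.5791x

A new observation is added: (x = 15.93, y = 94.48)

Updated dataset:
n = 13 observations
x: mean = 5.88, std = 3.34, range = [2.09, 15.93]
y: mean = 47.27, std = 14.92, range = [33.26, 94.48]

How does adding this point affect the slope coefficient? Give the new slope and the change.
The slope changes from 3.5791 to 4.4226 (change of +0.8435, or +23.6%).

The new point has HIGH LEVERAGE: x = 15.93 is far from the original mean x̄ = 60.55/12 ≈ 5.05 (original range [2.09, 7.75]).

Step 1: Update the sums with the new point (n goes from 12 to 13)
Σx  = 60.55 + 15.93 = 76.48
Σy  = 520.08 + 94.48 = 614.56
Σx² = 341.2961 + 15.93² = 341.2961 + 253.7649 = 595.0610
Σxy = 2752.2658 + 15.93×94.48 = 2752.2658 + 1505.0664 = 4257.3322

Step 2: Recompute the slope with b₁ = (nΣxy − ΣxΣy) / (nΣx² − (Σx)²)
Numerator   = 13×4257.3322 − 76.48×614.56 = 55345.3186 − 47001.5488 = 8343.7698
Denominator = 13×595.0610 − 76.48² = 7735.7930 − 5849.1904 = 1886.6026
b₁(new) = 8343.7698 / 1886.6026 = 4.4226

(Same formula on the original sums: (12×2752.2658 − 60.55×520.08) / (12×341.2961 − 60.55²) = 1536.3456 / 429.2507 = 3.5791, matching the given fit.)

Step 3: Change in slope
Δβ₁ = 4.4226 − 3.5791 = +0.8435
Relative change = +0.8435 / 3.5791 × 100% = +23.6%
→ the slope increases when the point is added.

A high-leverage point only changes the slope if it is off the original line; here y = 94.48 is above the original trend, so the slope increases.
In practice: examine leverage (hᵢ) and Cook's distance rather than deleting it automatically; check such a point for data-entry or measurement error.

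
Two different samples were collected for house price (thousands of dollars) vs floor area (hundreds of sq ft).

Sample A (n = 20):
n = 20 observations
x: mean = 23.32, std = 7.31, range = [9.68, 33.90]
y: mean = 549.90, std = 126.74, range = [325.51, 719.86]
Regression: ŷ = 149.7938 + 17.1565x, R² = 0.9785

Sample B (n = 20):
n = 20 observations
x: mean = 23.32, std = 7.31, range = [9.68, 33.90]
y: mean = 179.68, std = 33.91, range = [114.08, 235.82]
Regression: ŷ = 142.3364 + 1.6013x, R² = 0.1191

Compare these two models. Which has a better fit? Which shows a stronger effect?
Model A has the better fit (R² = 0.9785 vs 0.1191). Model A shows the stronger effect (|β₁| = 17.1565 vs 1.6013).

Model Comparison:

Fit — compare R²:
- Model A: R² = 0.9785 → 97.85% of variance in house price explained
- Model B: R² = 0.1191 → 11.91% of variance in house price explained
- 0.9785 > 0.1191 → Model A has the better fit

Which has the larger per-hundred sq ft effect? (|β₁|)
- Model A: β₁ = 17.1565 → predicted house price rises 17.1565 thousand dollars per additional hundred sq ft of floor area
- Model B: β₁ = 1.6013 → predicted house price rises 1.6013 thousand dollars per additional hundred sq ft of floor area
- |17.1565| > |1.6013| → Model A shows the stronger marginal effect

Note: A steeper slope doesn't make a better model if the scatter around the line is large.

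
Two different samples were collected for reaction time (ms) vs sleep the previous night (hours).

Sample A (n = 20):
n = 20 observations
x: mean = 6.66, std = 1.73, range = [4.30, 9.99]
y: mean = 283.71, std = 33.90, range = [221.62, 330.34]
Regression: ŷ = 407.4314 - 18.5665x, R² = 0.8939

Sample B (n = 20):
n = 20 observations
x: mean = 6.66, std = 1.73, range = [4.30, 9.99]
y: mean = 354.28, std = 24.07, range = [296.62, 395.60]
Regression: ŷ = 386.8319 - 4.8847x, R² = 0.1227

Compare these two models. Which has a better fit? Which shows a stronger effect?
Model A has the better fit (R² = 0.8939 vs 0.1227). Model A shows the stronger effect (|β₁| = 18.5665 vs 4.8847).

Model Comparison:

Goodness of fit (R²):
- Model A: R² = 0.8939 → 89.39% of variance in reaction time explained
- Model B: R² = 0.1227 → 12.27% of variance in reaction time explained
- 0.8939 > 0.1227 → Model A has the better fit

Which has the larger per-hour effect? (|β₁|)
- Model A: β₁ = -18.5665 → predicted reaction time falls 18.5665 ms per additional hour of sleep
- Model B: β₁ = -4.8847 → predicted reaction time falls 4.8847 ms per additional hour of sleep
- |-18.5665| > |-4.8847| → Model A shows the stronger marginal effect

Notes:
- A steeper slope doesn't make a better model if the scatter around the line is large.
- A better fit (higher R²) doesn't necessarily mean a more important relationship.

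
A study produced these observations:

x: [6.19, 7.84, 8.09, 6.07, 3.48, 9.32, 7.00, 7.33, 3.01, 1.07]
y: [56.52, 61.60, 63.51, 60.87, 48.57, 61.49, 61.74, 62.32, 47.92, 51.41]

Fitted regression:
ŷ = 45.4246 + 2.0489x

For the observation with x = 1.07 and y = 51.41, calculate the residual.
Residual = 3.7931

The residual is the difference between the actual value and the predicted value:

Residual = y - ŷ

Step 1: Calculate predicted value
ŷ = 45.4246 + 2.0489 × 1.07
ŷ = 47.6169

Step 2: Calculate residual
Residual = 51.41 - 47.6169
Residual = 3.7931

The residual is positive, so the observed y = 51.41 sits above the regression line (the line underestimates it by 3.7931).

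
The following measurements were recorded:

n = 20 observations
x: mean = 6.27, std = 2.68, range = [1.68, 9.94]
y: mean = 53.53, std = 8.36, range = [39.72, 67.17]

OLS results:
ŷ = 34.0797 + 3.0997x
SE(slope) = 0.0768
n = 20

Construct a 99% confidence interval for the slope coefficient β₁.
The 99% CI for β₁ is (2.8786, 3.3208)

Confidence interval for the slope:

The 99% CI for β₁ is: β̂₁ ± t*(α/2, n-2) × SE(β̂₁)

Step 1: Find critical t-value
- Confidence level = 0.99
- Degrees of freedom = n - 2 = 20 - 2 = 18
- t*(α/2, 18) = 2.8784

Step 2: Calculate margin of error
Margin = 2.8784 × 0.0768 = 0.2211

Step 3: Construct interval
CI = 3.0997 ± 0.2211
CI = (2.8786, 3.3208)

Interpretation: We are 99% confident that the true slope β₁ lies between 2.8786 and 3.3208.
Both endpoints are positive, so the data support a genuinely positive slope at this confidence level.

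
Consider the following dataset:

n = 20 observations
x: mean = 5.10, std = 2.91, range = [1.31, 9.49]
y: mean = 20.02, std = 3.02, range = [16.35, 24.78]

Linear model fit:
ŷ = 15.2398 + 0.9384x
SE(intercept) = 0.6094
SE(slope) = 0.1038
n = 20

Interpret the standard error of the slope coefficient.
SE(β̂₁) = 0.1038 is the estimated standard deviation of the slope estimate across repeated samples; relative to β̂₁ = 0.9384 that is 11.1%, a precise estimate.

SE(β̂₁) = s / √Sxx, where s is the residual standard deviation and Sxx = Σ(x − x̄)². It is the yardstick for how far β̂₁ = 0.9384 could plausibly be from the true slope.

Relative precision:
- SE / |β̂₁| = 0.1038 / 0.9384 = 11.1%
- Rule of thumb (under 20%: precise; 20% to under 50%: moderately precise; 50% or more: imprecise) → precise

Rough 95% range (±2 SE): 0.9384 ± 0.2076 → (0.7308, 1.1460).

What drives SE(β̂₁): more residual scatter → larger SE.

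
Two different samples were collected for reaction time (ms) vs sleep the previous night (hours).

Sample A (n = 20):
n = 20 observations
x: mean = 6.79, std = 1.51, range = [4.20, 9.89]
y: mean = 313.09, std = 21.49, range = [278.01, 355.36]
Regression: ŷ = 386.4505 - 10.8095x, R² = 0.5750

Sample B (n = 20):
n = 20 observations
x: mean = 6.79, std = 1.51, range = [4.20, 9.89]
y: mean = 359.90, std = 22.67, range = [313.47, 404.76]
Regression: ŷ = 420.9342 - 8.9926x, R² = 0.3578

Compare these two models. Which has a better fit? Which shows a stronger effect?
Model A has the better fit (R² = 0.5750 vs 0.3578). Model A shows the stronger effect (|β₁| = 10.8095 vs 8.9926).

Model Comparison:

Goodness of fit (R²):
- Model A: R² = 0.5750 → 57.50% of variance in reaction time explained
- Model B: R² = 0.3578 → 35.78% of variance in reaction time explained
- 0.5750 > 0.3578 → Model A has the better fit

Strength of effect — compare |β₁|:
- Model A: β₁ = -10.8095 → predicted reaction time falls 10.8095 ms per additional hour of sleep
- Model B: β₁ = -8.9926 → predicted reaction time falls 8.9926 ms per additional hour of sleep
- |-10.8095| > |-8.9926| → Model A shows the stronger marginal effect

Note: A better fit (higher R²) doesn't necessarily mean a more important relationship.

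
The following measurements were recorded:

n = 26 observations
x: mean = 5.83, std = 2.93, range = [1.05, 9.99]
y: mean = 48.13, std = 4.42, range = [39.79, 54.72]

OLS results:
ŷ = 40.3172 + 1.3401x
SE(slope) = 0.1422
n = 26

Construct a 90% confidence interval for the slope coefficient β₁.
The 90% CI for β₁ is (1.0968, 1.5834)

Confidence interval for the slope:

The 90% CI for β₁ is: β̂₁ ± t*(α/2, n-2) × SE(β̂₁)

Step 1: Find critical t-value
- Confidence level = 0.9
- Degrees of freedom = n - 2 = 26 - 2 = 24
- t*(α/2, 24) = 1.7109

Step 2: Calculate margin of error
Margin = 1.7109 × 0.1422 = 0.2433

Step 3: Construct interval
CI = 1.3401 ± 0.2433
CI = (1.0968, 1.5834)

Interpretation: We are 90% confident that the true slope β₁ lies between 1.0968 and 1.5834.
Both endpoints are positive, so the data support a genuinely positive slope at this confidence level.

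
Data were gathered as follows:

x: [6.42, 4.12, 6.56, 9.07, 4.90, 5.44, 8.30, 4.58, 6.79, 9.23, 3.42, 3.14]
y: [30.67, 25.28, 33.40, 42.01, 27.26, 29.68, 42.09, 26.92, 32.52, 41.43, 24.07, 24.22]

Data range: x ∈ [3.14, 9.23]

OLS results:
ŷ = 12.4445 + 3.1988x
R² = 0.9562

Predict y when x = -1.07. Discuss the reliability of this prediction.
ŷ = 9.0218, but this is extrapolation (below the data range [3.14, 9.23]) and may be unreliable.

Prediction calculation:
ŷ = 12.4445 + 3.1988 × (-1.07)
ŷ = 9.0218

Reliability:
- Data range: x ∈ [3.14, 9.23]
- Prediction point: x = -1.07 is 4.21 units below the observed range → this is EXTRAPOLATION, not interpolation

Why that matters here:
- There are no observations near this x to validate the fitted line there
- The linear relationship may not hold outside the observed range

A defensible statement: 'if the linear trend continued to x = -1.07, y would be about 9.0218' — the premise is untested.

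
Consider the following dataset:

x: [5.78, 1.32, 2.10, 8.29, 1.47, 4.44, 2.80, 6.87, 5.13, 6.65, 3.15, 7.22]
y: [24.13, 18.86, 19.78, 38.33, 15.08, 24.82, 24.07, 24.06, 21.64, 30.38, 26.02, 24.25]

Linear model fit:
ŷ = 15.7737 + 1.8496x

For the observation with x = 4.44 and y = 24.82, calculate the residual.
Residual = 0.8341

The residual is the difference between the actual value and the predicted value:

Residual = y - ŷ

Step 1: Calculate predicted value
ŷ = 15.7737 + 1.8496 × 4.44
ŷ = 23.9859

Step 2: Calculate residual
Residual = 24.82 - 23.9859
Residual = 0.8341

Sign check: y > ŷ, so the point is above the line and the fit underestimates here.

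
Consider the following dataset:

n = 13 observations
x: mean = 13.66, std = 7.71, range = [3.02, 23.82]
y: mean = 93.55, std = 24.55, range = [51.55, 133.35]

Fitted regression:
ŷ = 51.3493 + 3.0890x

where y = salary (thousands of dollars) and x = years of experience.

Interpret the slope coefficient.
On average, salary is about 3.0890 thousand dollars higher for every extra year of experience.

β₁ = 3.0890 is the change in predicted salary (thousand dollars) per additional year of experience.

Interpretation:
- Experience up by 1 year → predicted salary increases by 3.0890 thousand dollars
- The effect is assumed constant over the observed range of x (linearity)

(β₀ = 51.3493 is the fitted value at x = 0 and is not part of the slope interpretation.)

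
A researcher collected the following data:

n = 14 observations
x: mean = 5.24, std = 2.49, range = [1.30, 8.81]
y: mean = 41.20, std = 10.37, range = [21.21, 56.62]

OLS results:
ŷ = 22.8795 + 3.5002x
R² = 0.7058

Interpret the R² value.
About 70.58% of the variability in y is accounted for by the regression on x (R² = 0.7058) — a strong linear fit.

R² (coefficient of determination) measures the proportion of variance in y explained by the regression model.

Here R² = 0.7058:
- Explained: 70.58% of the variation in y
- Unexplained (residual): 100% − 70.58% = 29.42%
- Rule of thumb (below 0.3 weak; 0.3 to below 0.7 moderate; 0.7 and above strong) → strong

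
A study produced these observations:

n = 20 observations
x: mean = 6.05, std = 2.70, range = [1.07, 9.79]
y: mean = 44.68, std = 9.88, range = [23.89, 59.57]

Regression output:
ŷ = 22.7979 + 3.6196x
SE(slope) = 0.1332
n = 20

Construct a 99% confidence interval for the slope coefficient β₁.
The 99% CI for β₁ is (3.2362, 4.0030)

Confidence interval for the slope:

The 99% CI for β₁ is: β̂₁ ± t*(α/2, n-2) × SE(β̂₁)

Step 1: Find critical t-value
- Confidence level = 0.99
- Degrees of freedom = n - 2 = 20 - 2 = 18
- t*(α/2, 18) = 2.8784

Step 2: Calculate margin of error
Margin = 2.8784 × 0.1332 = 0.3834

Step 3: Construct interval
CI = 3.6196 ± 0.3834
CI = (3.2362, 4.0030)

Interpretation: We are 99% confident that the true slope β₁ lies between 3.2362 and 4.0030.
Both endpoints are positive, so the data support a genuinely positive slope at this confidence level.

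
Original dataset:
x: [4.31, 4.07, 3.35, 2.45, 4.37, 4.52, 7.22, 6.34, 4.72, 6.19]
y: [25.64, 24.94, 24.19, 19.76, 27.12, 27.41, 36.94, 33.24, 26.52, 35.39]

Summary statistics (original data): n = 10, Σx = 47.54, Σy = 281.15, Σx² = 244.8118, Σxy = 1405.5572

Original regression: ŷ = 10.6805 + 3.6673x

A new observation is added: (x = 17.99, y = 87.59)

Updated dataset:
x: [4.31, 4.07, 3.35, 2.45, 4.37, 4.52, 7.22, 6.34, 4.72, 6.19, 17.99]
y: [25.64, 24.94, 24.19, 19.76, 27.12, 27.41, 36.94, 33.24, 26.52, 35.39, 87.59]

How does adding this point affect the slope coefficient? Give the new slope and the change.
The slope changes from 3.6673 to 4.4062 (change of +0.7389, or +20.1%).

The new point has HIGH LEVERAGE: x = 17.99 is far from the original mean x̄ = 47.54/10 ≈ 4.75 (original range [2.45, 7.22]).

Step 1: Update the sums with the new point (n goes from 10 to 11)
Σx  = 47.54 + 17.99 = 65.53
Σy  = 281.15 + 87.59 = 368.74
Σx² = 244.8118 + 17.99² = 244.8118 + 323.6401 = 568.4519
Σxy = 1405.5572 + 17.99×87.59 = 1405.5572 + 1575.7441 = 2981.3013

Step 2: Recompute the slope with b₁ = (nΣxy − ΣxΣy) / (nΣx² − (Σx)²)
Numerator   = 11×2981.3013 − 65.53×368.74 = 32794.3143 − 24163.5322 = 8630.7821
Denominator = 11×568.4519 − 65.53² = 6252.9709 − 4294.1809 = 1958.7900
b₁(new) = 8630.7821 / 1958.7900 = 4.4062

(Same formula on the original sums: (10×1405.5572 − 47.54×281.15) / (10×244.8118 − 47.54²) = 689.7010 / 188.0664 = 3.6673, matching the given fit.)

Step 3: Change in slope
Δβ₁ = 4.4062 − 3.6673 = +0.7389
Relative change = +0.7389 / 3.6673 × 100% = +20.1%
→ the slope increases when the point is added.

Because the point sits above the extension of the original line at a high-leverage x, it tilts the fit up.
In practice: investigate whether it comes from the same population as the rest of the sample.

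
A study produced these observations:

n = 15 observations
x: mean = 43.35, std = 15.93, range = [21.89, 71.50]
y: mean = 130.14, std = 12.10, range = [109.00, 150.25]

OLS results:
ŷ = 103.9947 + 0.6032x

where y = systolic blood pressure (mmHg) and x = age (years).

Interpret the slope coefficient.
An increase of one year in age is associated with a 0.6032 mmHg increase in predicted blood pressure.

β₁ = 0.6032 is the change in predicted blood pressure (mmHg) per additional year of age.

Interpretation:
- Age up by 1 year → predicted blood pressure increases by 0.6032 mmHg
- This is a linear approximation: the same per-unit change is assumed across the whole observed x range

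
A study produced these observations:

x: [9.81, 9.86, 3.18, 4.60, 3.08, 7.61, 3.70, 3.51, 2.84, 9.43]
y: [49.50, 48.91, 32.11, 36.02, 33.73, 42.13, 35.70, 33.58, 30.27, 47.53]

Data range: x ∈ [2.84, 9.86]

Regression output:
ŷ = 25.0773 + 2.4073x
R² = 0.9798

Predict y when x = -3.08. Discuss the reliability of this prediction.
The equation gives ŷ = 17.6628; however x = -3.08 is 5.92 units below the observed range, so this extrapolated value should not be trusted.

Prediction calculation:
ŷ = 25.0773 + 2.4073 × (-3.08)
ŷ = 17.6628

Reliability:
- Data range: x ∈ [2.84, 9.86]
- Prediction point: x = -3.08 is 5.92 units below the observed range → this is EXTRAPOLATION, not interpolation

Why that matters here:
- The standard error of prediction grows with (x − x̄)², and x = -3.08 is far from x̄ = 5.76
- R² describes fit only over the sampled x values; it says nothing about behaviour beyond them
- Real relationships often flatten, saturate, or turn nonlinear at extremes

A defensible statement: 'if the linear trend continued to x = -3.08, y would be about 17.6628' — the premise is untested.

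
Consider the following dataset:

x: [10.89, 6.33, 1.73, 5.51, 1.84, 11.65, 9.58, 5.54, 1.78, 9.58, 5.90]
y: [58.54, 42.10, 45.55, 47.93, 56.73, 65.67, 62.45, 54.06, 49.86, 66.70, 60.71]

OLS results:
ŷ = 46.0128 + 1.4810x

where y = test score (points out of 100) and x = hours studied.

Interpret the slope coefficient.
For each additional hour of study time, predicted test score increases by approximately 1.4810 points.

β₁ = 1.4810 is the change in predicted test score (points) per additional hour of study time.

Interpretation:
- Study time up by 1 hour → predicted test score increases by 1.4810 points
- This is a linear approximation: the same per-unit change is assumed across the whole observed x range

The intercept β₀ = 46.0128 is the predicted test score when study time = 0; since the smallest observed x is 1.73, this is an extrapolation and mainly anchors the line.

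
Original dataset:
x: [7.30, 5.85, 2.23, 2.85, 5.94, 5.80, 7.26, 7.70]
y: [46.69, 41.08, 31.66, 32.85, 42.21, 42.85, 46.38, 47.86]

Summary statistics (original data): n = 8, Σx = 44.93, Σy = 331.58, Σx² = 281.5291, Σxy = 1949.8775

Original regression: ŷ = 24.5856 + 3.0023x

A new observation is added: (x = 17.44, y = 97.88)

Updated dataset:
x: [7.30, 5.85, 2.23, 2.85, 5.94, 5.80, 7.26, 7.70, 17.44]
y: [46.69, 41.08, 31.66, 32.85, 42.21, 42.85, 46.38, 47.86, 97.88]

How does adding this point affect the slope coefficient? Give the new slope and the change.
New slope β₁ = 4.4360 versus 3.0023 before: a change of +1.4337 (+47.8%).

x = 17.44 lies well outside the original x-range [2.23, 7.70] (x̄ ≈ 5.62), so this observation has high leverage and can move the slope substantially.

Step 1: Update the sums with the new point (n goes from 8 to 9)
Σx  = 44.93 + 17.44 = 62.37
Σy  = 331.58 + 97.88 = 429.46
Σx² = 281.5291 + 17.44² = 281.5291 + 304.1536 = 585.6827
Σxy = 1949.8775 + 17.44×97.88 = 1949.8775 + 1707.0272 = 3656.9047

Step 2: Recompute the slope with b₁ = (nΣxy − ΣxΣy) / (nΣx² − (Σx)²)
Numerator   = 9×3656.9047 − 62.37×429.46 = 32912.1423 − 26785.4202 = 6126.7221
Denominator = 9×585.6827 − 62.37² = 5271.1443 − 3890.0169 = 1381.1274
b₁(new) = 6126.7221 / 1381.1274 = 4.4360

(Same formula on the original sums: (8×1949.8775 − 44.93×331.58) / (8×281.5291 − 44.93²) = 701.1306 / 233.5279 = 3.0023, matching the given fit.)

Step 3: Change in slope
Δβ₁ = 4.4360 − 3.0023 = +1.4337
Relative change = +1.4337 / 3.0023 × 100% = +47.8%
→ the slope increases when the point is added.

A high-leverage point only changes the slope if it is off the original line; here y = 97.88 is above the original trend, so the slope increases.
In practice: check such a point for data-entry or measurement error.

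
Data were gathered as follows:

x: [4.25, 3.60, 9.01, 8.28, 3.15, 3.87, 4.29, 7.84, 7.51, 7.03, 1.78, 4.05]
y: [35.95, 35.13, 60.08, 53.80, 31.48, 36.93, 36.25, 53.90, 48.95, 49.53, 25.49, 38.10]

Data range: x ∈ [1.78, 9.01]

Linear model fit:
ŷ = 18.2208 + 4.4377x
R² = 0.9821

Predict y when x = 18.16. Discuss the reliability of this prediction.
ŷ = 98.8094, but this is extrapolation (above the data range [1.78, 9.01]) and may be unreliable.

Prediction calculation:
ŷ = 18.2208 + 4.4377 × 18.16
ŷ = 98.8094

Reliability:
- Data range: x ∈ [1.78, 9.01]
- Prediction point: x = 18.16 is 9.15 units above the observed range → this is EXTRAPOLATION, not interpolation

Why that matters here:
- R² describes fit only over the sampled x values; it says nothing about behaviour beyond them
- There are no observations near this x to validate the fitted line there
- Real relationships often flatten, saturate, or turn nonlinear at extremes

A defensible statement: 'if the linear trend continued to x = 18.16, y would be about 98.8094' — the premise is untested.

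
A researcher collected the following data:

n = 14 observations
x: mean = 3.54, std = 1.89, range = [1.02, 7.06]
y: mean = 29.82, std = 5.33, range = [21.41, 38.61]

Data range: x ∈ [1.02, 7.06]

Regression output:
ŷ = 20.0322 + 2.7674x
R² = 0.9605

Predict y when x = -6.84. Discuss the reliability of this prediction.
The equation gives ŷ = 1.1032; however x = -6.84 is 7.86 units below the observed range, so this extrapolated value should not be trusted.

Prediction calculation:
ŷ = 20.0322 + 2.7674 × (-6.84)
ŷ = 1.1032

Reliability:
- Data range: x ∈ [1.02, 7.06]
- Prediction point: x = -6.84 is 7.86 units below the observed range → this is EXTRAPOLATION, not interpolation

Why that matters here:
- Real relationships often flatten, saturate, or turn nonlinear at extremes
- The linear relationship may not hold outside the observed range
- R² describes fit only over the sampled x values; it says nothing about behaviour beyond them

Report the number if required, but flag clearly that it is an extrapolation.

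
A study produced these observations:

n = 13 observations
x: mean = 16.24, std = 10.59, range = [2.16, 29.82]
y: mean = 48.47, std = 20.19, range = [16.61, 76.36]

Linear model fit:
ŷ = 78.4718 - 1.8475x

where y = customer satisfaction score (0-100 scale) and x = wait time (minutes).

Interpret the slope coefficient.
For each additional minute of wait time, predicted satisfaction score decreases by approximately 1.8475 points.

The slope β₁ = -1.8475 gives the rate at which the fitted satisfaction score changes with wait time.

Interpretation:
- Wait time up by 1 minute → predicted satisfaction score decreases by 1.8475 points
- The effect is assumed constant over the observed range of x (linearity)
- The sign (−) gives the direction; the magnitude 1.8475 gives the size of the effect per minute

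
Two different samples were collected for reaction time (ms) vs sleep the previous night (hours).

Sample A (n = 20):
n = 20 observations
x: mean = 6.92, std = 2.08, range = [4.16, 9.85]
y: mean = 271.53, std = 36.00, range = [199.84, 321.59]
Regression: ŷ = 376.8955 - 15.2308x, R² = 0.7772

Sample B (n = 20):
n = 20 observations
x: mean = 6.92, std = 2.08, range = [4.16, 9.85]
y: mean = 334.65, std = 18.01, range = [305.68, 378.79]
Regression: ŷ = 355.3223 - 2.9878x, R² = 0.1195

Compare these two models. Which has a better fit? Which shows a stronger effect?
Model A has the better fit (R² = 0.7772 vs 0.1195). Model A shows the stronger effect (|β₁| = 15.2308 vs 2.9878).

Model Comparison:

Goodness of fit (R²):
- Model A: R² = 0.7772 → 77.72% of variance in reaction time explained
- Model B: R² = 0.1195 → 11.95% of variance in reaction time explained
- 0.7772 > 0.1195 → Model A has the better fit

Strength of effect — compare |β₁|:
- Model A: β₁ = -15.2308 → predicted reaction time falls 15.2308 ms per additional hour of sleep
- Model B: β₁ = -2.9878 → predicted reaction time falls 2.9878 ms per additional hour of sleep
- |-15.2308| > |-2.9878| → Model A shows the stronger marginal effect

Note: R² measures how tightly points cluster around the line; β₁ measures how steep the line is — they answer different questions.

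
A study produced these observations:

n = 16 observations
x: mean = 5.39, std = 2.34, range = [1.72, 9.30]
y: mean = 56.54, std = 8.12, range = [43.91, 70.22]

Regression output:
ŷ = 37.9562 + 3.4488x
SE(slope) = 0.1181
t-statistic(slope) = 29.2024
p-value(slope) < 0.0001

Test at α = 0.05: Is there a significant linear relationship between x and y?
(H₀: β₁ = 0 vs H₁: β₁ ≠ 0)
p-value < 0.0001 < α = 0.05, so we reject H₀. The relationship is significant.

Hypothesis test for the slope coefficient:

H₀: β₁ = 0 (no linear relationship)
H₁: β₁ ≠ 0 (linear relationship exists)

Test statistic: t = β̂₁ / SE(β̂₁) = 3.4488 / 0.1181 = 29.2024

p < 0.0001: how often a slope estimate this far from 0 (in SE units) would arise by chance if β₁ were truly 0.

Decision rule: reject H₀ if p-value < α.
p-value < 0.0001 < α = 0.05 → reject H₀.

Conclusion: the linear association between x and y is significant at the 5% level.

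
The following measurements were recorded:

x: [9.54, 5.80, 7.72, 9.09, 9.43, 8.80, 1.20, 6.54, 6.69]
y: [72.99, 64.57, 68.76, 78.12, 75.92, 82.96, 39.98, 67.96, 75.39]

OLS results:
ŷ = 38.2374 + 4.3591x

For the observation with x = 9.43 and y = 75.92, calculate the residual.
Residual = -3.4237

The residual is the difference between the actual value and the predicted value:

Residual = y - ŷ

Step 1: Calculate predicted value
ŷ = 38.2374 + 4.3591 × 9.43
ŷ = 79.3437

Step 2: Calculate residual
Residual = 75.92 - 79.3437
Residual = -3.4237

Interpretation: the model overestimates the actual value by 3.4237 at this point (negative residual → observation lies below the fitted line).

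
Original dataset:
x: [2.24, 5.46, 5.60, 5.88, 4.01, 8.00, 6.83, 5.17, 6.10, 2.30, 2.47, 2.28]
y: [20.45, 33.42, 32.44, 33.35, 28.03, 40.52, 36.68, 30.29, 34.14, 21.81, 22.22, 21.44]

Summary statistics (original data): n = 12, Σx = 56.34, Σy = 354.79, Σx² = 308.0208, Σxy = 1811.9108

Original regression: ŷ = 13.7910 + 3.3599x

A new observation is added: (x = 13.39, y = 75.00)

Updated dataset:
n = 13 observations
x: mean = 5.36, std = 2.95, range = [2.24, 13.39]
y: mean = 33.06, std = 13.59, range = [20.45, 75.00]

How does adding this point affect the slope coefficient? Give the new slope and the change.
The slope changes from 3.3599 to 4.5090 (change of +1.1491, or +34.2%).

x = 13.39 lies well outside the original x-range [2.24, 8.00] (x̄ ≈ 4.70), so this observation has high leverage and can move the slope substantially.

Step 1: Update the sums with the new point (n goes from 12 to 13)
Σx  = 56.34 + 13.39 = 69.73
Σy  = 354.79 + 75.00 = 429.79
Σx² = 308.0208 + 13.39² = 308.0208 + 179.2921 = 487.3129
Σxy = 1811.9108 + 13.39×75.00 = 1811.9108 + 1004.2500 = 2816.1608

Step 2: Recompute the slope with b₁ = (nΣxy − ΣxΣy) / (nΣx² − (Σx)²)
Numerator   = 13×2816.1608 − 69.73×429.79 = 36610.0904 − 29969.2567 = 6640.8337
Denominator = 13×487.3129 − 69.73² = 6335.0677 − 4862.2729 = 1472.7948
b₁(new) = 6640.8337 / 1472.7948 = 4.5090

(Same formula on the original sums: (12×1811.9108 − 56.34×354.79) / (12×308.0208 − 56.34²) = 1754.0610 / 522.0540 = 3.3599, matching the given fit.)

Step 3: Change in slope
Δβ₁ = 4.5090 − 3.3599 = +1.1491
Relative change = +1.1491 / 3.3599 × 100% = +34.2%
→ the slope increases when the point is added.

Because the point sits above the extension of the original line at a high-leverage x, it tilts the fit up.
In practice: examine leverage (hᵢ) and Cook's distance rather than deleting it automatically.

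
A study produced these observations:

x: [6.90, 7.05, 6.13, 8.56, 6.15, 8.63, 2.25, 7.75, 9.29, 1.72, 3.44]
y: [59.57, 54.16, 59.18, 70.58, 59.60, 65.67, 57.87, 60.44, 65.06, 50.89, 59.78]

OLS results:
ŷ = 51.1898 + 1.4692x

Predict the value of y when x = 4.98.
ŷ = 58.5064

x = 4.98 lies inside the observed range [1.72, 9.29], so the fitted equation applies directly:

ŷ = 51.1898 + 1.4692 × 4.98
ŷ = 51.1898 + 7.3166
ŷ = 58.5064

This is the fitted mean response at that x — an individual observation would come with a wider prediction interval.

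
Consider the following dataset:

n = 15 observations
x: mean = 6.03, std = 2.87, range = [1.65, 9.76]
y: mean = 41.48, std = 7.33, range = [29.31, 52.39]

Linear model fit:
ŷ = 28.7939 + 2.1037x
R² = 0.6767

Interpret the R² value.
R² = 0.6767 means 67.67% of the variation in y is explained by the linear relationship with x. This indicates a moderate fit.

The coefficient of determination R² is the fraction of the total variation in y that the fitted line accounts for.

Here R² = 0.6767:
- Explained: 67.67% of the variation in y
- Unexplained (residual): 100% − 67.67% = 32.33%
- Rule of thumb (below 0.3 weak; 0.3 to below 0.7 moderate; 0.7 and above strong) → moderate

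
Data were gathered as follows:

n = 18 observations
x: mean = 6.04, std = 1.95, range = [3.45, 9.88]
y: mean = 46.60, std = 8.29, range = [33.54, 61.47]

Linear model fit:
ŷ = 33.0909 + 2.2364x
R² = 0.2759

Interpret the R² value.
The model explains 27.59% of the variance in y (R² = 0.2759), leaving 72.41% unexplained; the fit is weak.

The coefficient of determination R² is the fraction of the total variation in y that the fitted line accounts for.

Here R² = 0.2759:
- Explained: 27.59% of the variation in y
- Unexplained (residual): 100% − 27.59% = 72.41%
- Rule of thumb (below 0.3 weak; 0.3 to below 0.7 moderate; 0.7 and above strong) → weak

Note: R² never decreases when predictors are added, so it should not be used alone to compare models of different size.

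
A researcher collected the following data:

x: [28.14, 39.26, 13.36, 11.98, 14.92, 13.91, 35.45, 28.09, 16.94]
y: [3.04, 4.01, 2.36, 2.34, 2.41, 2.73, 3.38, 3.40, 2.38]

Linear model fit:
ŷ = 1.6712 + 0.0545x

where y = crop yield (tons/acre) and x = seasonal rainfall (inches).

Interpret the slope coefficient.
An increase of one inch in rainfall is associated with a 0.0545 tons/acre increase in predicted crop yield.

The slope β₁ = 0.0545 gives the rate at which the fitted crop yield changes with rainfall.

Interpretation:
- Rainfall up by 1 inch → predicted crop yield increases by 0.0545 tons/acre
- This is a linear approximation: the same per-unit change is assumed across the whole observed x range
- The sign (+) gives the direction; the magnitude 0.0545 gives the size of the effect per inch

The intercept β₀ = 1.6712 is the predicted crop yield when rainfall = 0; since the smallest observed x is 11.98, this is an extrapolation and mainly anchors the line.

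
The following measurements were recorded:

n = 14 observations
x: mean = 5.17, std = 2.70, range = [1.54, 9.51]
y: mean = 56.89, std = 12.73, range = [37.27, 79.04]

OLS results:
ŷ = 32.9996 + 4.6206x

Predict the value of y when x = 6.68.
ŷ = 63.8652

Plug x = 6.68 into the fitted line:

ŷ = 32.9996 + 4.6206 × 6.68
ŷ = 32.9996 + 30.8656
ŷ = 63.8652

This is the fitted mean response at that x — an individual observation would come with a wider prediction interval.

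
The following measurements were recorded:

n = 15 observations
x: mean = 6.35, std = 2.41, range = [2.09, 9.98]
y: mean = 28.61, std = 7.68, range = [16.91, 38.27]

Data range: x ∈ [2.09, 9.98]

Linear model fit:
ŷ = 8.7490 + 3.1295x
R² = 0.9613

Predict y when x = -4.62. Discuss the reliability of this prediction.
The equation gives ŷ = -5.7093; however x = -4.62 is 6.71 units below the observed range, so this extrapolated value should not be trusted.

Prediction calculation:
ŷ = 8.7490 + 3.1295 × (-4.62)
ŷ = -5.7093

Reliability:
- Data range: x ∈ [2.09, 9.98]
- Prediction point: x = -4.62 is 6.71 units below the observed range → this is EXTRAPOLATION, not interpolation

Why that matters here:
- The linear relationship may not hold outside the observed range
- R² describes fit only over the sampled x values; it says nothing about behaviour beyond them
- Real relationships often flatten, saturate, or turn nonlinear at extremes

The R² = 0.9613 only validates the fit within [2.09, 9.98]; treat ŷ = -5.7093 with caution.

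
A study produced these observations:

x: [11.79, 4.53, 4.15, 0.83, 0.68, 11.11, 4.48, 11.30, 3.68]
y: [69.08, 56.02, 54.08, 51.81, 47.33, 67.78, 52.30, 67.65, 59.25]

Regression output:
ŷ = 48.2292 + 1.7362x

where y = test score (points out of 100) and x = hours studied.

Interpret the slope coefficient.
An increase of one hour in study time is associated with a 1.7362 points increase in predicted test score.

The slope β₁ = 1.7362 gives the rate at which the fitted test score changes with study time.

Interpretation:
- Study time up by 1 hour → predicted test score increases by 1.7362 points
- The effect is assumed constant over the observed range of x (linearity)
- The sign (+) gives the direction; the magnitude 1.7362 gives the size of the effect per hour

(β₀ = 48.2292 is the fitted value at x = 0 and is not part of the slope interpretation.)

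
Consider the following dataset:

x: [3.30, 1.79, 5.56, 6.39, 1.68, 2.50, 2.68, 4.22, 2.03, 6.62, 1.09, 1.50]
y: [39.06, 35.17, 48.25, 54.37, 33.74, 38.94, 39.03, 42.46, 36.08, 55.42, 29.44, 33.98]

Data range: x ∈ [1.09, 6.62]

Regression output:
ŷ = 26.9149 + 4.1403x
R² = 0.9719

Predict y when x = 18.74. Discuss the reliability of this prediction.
ŷ = 104.5041, but this is extrapolation (above the data range [1.09, 6.62]) and may be unreliable.

Prediction calculation:
ŷ = 26.9149 + 4.1403 × 18.74
ŷ = 104.5041

Reliability:
- Data range: x ∈ [1.09, 6.62]
- Prediction point: x = 18.74 is 12.12 units above the observed range → this is EXTRAPOLATION, not interpolation

Why that matters here:
- Real relationships often flatten, saturate, or turn nonlinear at extremes
- R² describes fit only over the sampled x values; it says nothing about behaviour beyond them
- There are no observations near this x to validate the fitted line there

A defensible statement: 'if the linear trend continued to x = 18.74, y would be about 104.5041' — the premise is untested.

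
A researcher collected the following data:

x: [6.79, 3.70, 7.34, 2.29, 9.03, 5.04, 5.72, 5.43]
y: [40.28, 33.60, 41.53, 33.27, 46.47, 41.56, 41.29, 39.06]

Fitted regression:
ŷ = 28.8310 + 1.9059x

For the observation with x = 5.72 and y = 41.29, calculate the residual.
Residual = 1.5573

The residual is the difference between the actual value and the predicted value:

Residual = y - ŷ

Step 1: Calculate predicted value
ŷ = 28.8310 + 1.9059 × 5.72
ŷ = 39.7327

Step 2: Calculate residual
Residual = 41.29 - 39.7327
Residual = 1.5573

Sign check: y > ŷ, so the point is above the line and the fit underestimates here.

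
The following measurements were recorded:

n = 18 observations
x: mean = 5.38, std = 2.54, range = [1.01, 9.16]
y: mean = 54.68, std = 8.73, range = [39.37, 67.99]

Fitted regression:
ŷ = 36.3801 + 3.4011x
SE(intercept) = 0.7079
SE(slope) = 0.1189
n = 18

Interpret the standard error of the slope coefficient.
The slope 3.4011 is pinned down to within about ±0.1189 (one SE) by these data — relative uncertainty 3.5%, i.e. precise.

SE(β̂₁) = 0.1189 says: if we drew many samples of n = 18 from the same population and refit each time, the fitted slopes would scatter with a standard deviation of roughly 0.1189 around the true β₁.

Relative precision:
- SE / |β̂₁| = 0.1189 / 3.4011 = 3.5%
- Rule of thumb (under 20%: precise; 20% to under 50%: moderately precise; 50% or more: imprecise) → precise

Rough 95% range (±2 SE): 3.4011 ± 0.2378 → (3.1633, 3.6389).

What drives SE(β̂₁): larger n (here n = 18) → smaller SE; more residual scatter → larger SE.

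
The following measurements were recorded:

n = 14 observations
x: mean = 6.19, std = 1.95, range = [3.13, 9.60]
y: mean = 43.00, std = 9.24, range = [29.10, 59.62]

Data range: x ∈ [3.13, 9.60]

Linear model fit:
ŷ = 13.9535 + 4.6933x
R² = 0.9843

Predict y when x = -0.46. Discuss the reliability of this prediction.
The equation gives ŷ = 11.7946; however x = -0.46 is 3.59 units below the observed range, so this extrapolated value should not be trusted.

Prediction calculation:
ŷ = 13.9535 + 4.6933 × (-0.46)
ŷ = 11.7946

Reliability:
- Data range: x ∈ [3.13, 9.60]
- Prediction point: x = -0.46 is 3.59 units below the observed range → this is EXTRAPOLATION, not interpolation

Why that matters here:
- Real relationships often flatten, saturate, or turn nonlinear at extremes
- R² describes fit only over the sampled x values; it says nothing about behaviour beyond them
- The linear relationship may not hold outside the observed range

A defensible statement: 'if the linear trend continued to x = -0.46, y would be about 11.7946' — the premise is untested.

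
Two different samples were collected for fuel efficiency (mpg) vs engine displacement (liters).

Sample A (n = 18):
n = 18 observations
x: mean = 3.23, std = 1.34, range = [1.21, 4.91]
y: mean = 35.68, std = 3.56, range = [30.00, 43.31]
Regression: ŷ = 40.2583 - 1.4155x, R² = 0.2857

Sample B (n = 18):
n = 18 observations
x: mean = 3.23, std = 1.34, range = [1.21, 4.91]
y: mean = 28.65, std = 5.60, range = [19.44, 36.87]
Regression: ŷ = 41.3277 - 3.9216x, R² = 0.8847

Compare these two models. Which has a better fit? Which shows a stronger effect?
Model B has the better fit (R² = 0.8847 vs 0.2857). Model B shows the stronger effect (|β₁| = 3.9216 vs 1.4155).

Model Comparison:

Goodness of fit (R²):
- Model A: R² = 0.2857 → 28.57% of variance in fuel efficiency explained
- Model B: R² = 0.8847 → 88.47% of variance in fuel efficiency explained
- 0.8847 > 0.2857 → Model B has the better fit

Which has the larger per-liter effect? (|β₁|)
- Model A: β₁ = -1.4155 → predicted fuel efficiency falls 1.4155 mpg per additional liter of engine displacement
- Model B: β₁ = -3.9216 → predicted fuel efficiency falls 3.9216 mpg per additional liter of engine displacement
- |-1.4155| < |-3.9216| → Model B shows the stronger marginal effect

Note: The two samples could reflect different populations, time periods, or measurement quality.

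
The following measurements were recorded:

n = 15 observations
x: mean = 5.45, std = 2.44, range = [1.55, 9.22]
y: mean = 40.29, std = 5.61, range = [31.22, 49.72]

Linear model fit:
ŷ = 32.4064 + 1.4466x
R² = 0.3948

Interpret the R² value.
About 39.48% of the variability in y is accounted for by the regression on x (R² = 0.3948) — a moderate linear fit.

R² (coefficient of determination) measures the proportion of variance in y explained by the regression model.

Here R² = 0.3948:
- Explained: 39.48% of the variation in y
- Unexplained (residual): 100% − 39.48% = 60.52%
- Rule of thumb (below 0.3 weak; 0.3 to below 0.7 moderate; 0.7 and above strong) → moderate

Equivalently, for simple linear regression R² = r², so |r| = √0.3948 ≈ 0.6283.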